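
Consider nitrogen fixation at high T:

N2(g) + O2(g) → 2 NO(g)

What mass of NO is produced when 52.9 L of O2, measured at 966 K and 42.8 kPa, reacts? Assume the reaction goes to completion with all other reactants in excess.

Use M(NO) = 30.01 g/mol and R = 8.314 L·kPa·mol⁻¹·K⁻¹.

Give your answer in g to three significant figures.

n(O2) = PV/RT = (42.8 × 52.9) / (8.314 × 966) = 0.2819 mol
n(NO) = (2/1) × 0.2819 = 0.5638 mol
m(NO) = 0.5638 × 30.01 = 16.92 g

16.9 g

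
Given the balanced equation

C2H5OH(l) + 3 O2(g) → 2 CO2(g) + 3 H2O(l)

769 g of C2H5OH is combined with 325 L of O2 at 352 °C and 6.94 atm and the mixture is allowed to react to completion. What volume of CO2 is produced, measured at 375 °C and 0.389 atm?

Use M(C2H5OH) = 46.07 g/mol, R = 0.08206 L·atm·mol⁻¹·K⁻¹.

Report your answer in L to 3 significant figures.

n(C2H5OH) = 769 / 46.07 = 16.69 mol
n(O2) = PV/RT = (6.94 × 325) / (0.08206 × 625.15) = 43.97 mol
For 16.69 mol C2H5OH, stoichiometry requires (3/1) × 16.69 = 50.07 mol O2; 43.97 mol is available, so O2 is limiting.
n(CO2) = (2/3) × 43.97 = 29.31 mol
V(CO2) = nRT/P = 29.31 × 0.08206 × 648.15 / 0.389 = 4007 L

4010 L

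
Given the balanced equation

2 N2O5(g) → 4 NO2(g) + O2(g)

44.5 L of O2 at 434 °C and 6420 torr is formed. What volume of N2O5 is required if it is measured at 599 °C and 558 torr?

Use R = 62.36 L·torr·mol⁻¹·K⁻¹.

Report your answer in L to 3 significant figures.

n(O2) = PV/RT = (6420 × 44.5) / (62.36 × 707.15) = 6.479 mol
n(N2O5) = (2/1) × 6.479 = 12.96 mol
V = nRT/P = 12.96 × 62.36 × 872.15 / 558 = 1263 L

1260 L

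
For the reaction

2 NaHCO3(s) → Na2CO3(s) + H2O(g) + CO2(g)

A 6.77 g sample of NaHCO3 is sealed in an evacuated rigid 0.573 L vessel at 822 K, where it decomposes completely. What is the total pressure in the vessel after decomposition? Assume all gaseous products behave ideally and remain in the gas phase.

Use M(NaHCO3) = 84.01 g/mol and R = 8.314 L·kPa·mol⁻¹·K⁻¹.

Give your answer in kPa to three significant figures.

961 kPa

n(NaHCO3) = 6.77 / 84.01 = 0.08059 mol
n(gas produced) = (2/2) × 0.08059 = 0.08059 mol
P = nRT/V = 0.08059 × 8.314 × 822 / 0.573 = 961.2 kPa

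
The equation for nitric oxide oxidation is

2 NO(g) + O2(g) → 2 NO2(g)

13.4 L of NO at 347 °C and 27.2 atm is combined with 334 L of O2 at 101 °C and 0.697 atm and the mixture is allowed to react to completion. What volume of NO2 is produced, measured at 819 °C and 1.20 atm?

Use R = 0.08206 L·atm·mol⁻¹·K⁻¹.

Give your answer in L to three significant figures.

535 L

n(NO) = PV/RT = (27.2 × 13.4) / (0.08206 × 620.15) = 7.162 mol
n(O2) = PV/RT = (0.697 × 334) / (0.08206 × 374.15) = 7.582 mol
For 7.162 mol NO, stoichiometry requires (1/2) × 7.162 = 3.581 mol O2; 7.582 mol is available, so NO is limiting.
n(NO2) = (2/2) × 7.162 = 7.162 mol
V(NO2) = nRT/P = 7.162 × 0.08206 × 1092.15 / 1.20 = 534.9 L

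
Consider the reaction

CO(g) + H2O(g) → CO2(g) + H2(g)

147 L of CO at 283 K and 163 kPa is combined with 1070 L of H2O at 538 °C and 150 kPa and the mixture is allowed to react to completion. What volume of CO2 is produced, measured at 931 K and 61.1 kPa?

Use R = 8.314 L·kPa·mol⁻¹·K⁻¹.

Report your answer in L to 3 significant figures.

1290 L

n(CO) = PV/RT = (163 × 147) / (8.314 × 283) = 10.18 mol
n(H2O) = PV/RT = (150 × 1070) / (8.314 × 811.15) = 23.80 mol
For 10.18 mol CO, stoichiometry requires (1/1) × 10.18 = 10.18 mol H2O; 23.80 mol is available, so CO is limiting.
n(CO2) = (1/1) × 10.18 = 10.18 mol
V(CO2) = nRT/P = 10.18 × 8.314 × 931 / 61.1 = 1290 L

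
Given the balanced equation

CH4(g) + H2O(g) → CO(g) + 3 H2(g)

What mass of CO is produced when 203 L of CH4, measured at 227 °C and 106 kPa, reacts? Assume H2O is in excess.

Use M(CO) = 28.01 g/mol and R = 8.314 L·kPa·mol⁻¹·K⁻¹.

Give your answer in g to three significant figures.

n(CH4) = PV/RT = (106 × 203) / (8.314 × 500.15) = 5.175 mol
n(CO) = (1/1) × 5.175 = 5.175 mol
m(CO) = 5.175 × 28.01 = 145.0 g

145 g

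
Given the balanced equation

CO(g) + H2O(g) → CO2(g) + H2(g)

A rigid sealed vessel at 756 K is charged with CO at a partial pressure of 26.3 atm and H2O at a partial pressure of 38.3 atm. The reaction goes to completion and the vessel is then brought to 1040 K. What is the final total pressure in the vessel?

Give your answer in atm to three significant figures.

Because the vessel is rigid and T is held at 756 K, work the stoichiometry in partial pressures (P_i = n_iRT/V).
P(H2O) required for 26.3 atm of CO = (1/1) × 26.3 = 26.30 atm; available 38.3 atm, so CO is limiting.
P(H2O) remaining = 38.3 − (1/1) × 26.3 = 12.00 atm
P(gaseous products) = (1+1)/1 × 26.3 = 52.60 atm
P_total at 756 K = 12.00 + 52.60 = 64.60 atm
Scaling to 1040 K: P = 64.60 × 1040/756 = 88.87 atm

88.9 atm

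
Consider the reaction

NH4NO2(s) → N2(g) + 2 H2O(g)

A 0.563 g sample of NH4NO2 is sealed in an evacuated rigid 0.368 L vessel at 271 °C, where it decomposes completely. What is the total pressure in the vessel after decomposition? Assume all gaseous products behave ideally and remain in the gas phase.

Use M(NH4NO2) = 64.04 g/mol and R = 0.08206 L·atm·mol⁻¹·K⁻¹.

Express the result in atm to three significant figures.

3.20 atm

n(NH4NO2) = 0.563 / 64.04 = 0.008791 mol
n(gas produced) = (3/1) × 0.008791 = 0.02637 mol
P = nRT/V = 0.02637 × 0.08206 × 544.15 / 0.368 = 3.200 atm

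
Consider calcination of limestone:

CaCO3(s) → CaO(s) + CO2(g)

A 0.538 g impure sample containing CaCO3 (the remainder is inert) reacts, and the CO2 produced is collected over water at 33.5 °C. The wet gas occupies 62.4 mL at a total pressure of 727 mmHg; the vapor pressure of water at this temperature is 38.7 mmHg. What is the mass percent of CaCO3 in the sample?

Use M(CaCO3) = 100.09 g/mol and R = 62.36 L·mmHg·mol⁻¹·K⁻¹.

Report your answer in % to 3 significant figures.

41.8 %

P(CO2) = 727 − 38.7 = 688.3 mmHg
n(CO2) = PV/RT = (688.3 × 0.06240) / (62.36 × 306.65) = 0.002246 mol
n(CaCO3) = (1/1) × 0.002246 = 0.002246 mol
m(CaCO3) = 0.002246 × 100.09 = 0.2248 g
%CaCO3 = 0.2248 / 0.538 × 100 = 41.78%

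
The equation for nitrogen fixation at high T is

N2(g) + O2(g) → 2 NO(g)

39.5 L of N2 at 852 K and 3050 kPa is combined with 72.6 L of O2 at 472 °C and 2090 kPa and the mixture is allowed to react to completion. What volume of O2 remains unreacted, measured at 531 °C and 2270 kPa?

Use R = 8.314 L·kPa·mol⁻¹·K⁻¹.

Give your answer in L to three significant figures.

n(N2) = PV/RT = (3050 × 39.5) / (8.314 × 852) = 17.01 mol
n(O2) = PV/RT = (2090 × 72.6) / (8.314 × 745.15) = 24.49 mol
For 17.01 mol N2, stoichiometry requires (1/1) × 17.01 = 17.01 mol O2; 24.49 mol is available, so N2 is limiting.
n(O2) consumed = (1/1) × 17.01 = 17.01 mol; remaining = 24.49 − 17.01 = 7.480 mol
V(O2) = nRT/P = 7.480 × 8.314 × 804.15 / 2270 = 22.03 L

22.0 L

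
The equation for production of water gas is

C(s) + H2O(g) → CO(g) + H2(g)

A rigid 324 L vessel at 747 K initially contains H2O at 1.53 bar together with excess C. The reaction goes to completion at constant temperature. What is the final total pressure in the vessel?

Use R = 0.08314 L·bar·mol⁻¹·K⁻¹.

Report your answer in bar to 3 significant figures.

Rigid vessel, constant T ⇒ P scales with total gas moles (1 → 2).
P_final = (2/1) × 1.53 = 3.060 bar

3.06 bar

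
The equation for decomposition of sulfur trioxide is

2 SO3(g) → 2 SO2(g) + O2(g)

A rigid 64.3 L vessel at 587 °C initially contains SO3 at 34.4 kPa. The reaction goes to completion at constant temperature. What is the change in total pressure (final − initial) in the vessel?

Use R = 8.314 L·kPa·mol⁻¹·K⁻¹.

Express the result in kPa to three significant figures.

17.2 kPa

At constant T and V, P ∝ n(gas): 2 mol gas → 3 mol gas.
P_final = (3/2) × 34.4 = 51.60 kPa; ΔP = 51.60 − 34.4 = 17.20 kPa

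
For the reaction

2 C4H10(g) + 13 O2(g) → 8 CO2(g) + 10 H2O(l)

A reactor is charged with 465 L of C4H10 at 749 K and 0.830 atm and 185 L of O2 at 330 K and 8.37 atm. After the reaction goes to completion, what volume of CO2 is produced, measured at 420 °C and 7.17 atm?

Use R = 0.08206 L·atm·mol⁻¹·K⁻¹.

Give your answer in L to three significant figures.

n(C4H10) = PV/RT = (0.830 × 465) / (0.08206 × 749) = 6.279 mol
n(O2) = PV/RT = (8.37 × 185) / (0.08206 × 330) = 57.18 mol
For 6.279 mol C4H10, stoichiometry requires (13/2) × 6.279 = 40.81 mol O2; 57.18 mol is available, so C4H10 is limiting.
n(CO2) = (8/2) × 6.279 = 25.12 mol
V(CO2) = nRT/P = 25.12 × 0.08206 × 693.15 / 7.17 = 199.3 L

199 L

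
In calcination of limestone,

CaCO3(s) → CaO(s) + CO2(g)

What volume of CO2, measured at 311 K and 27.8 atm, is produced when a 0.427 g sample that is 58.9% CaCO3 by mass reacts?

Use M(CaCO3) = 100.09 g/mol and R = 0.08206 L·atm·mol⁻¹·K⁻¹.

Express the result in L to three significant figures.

mass of CaCO3 = 0.427 × 58.9/100 = 0.2515 g
n(CaCO3) = 0.2515 / 100.09 = 0.002513 mol
n(CO2) = (1/1) × 0.002513 = 0.002513 mol
V = nRT/P = 0.002513 × 0.08206 × 311 / 27.8 = 0.002307 L

0.00231 L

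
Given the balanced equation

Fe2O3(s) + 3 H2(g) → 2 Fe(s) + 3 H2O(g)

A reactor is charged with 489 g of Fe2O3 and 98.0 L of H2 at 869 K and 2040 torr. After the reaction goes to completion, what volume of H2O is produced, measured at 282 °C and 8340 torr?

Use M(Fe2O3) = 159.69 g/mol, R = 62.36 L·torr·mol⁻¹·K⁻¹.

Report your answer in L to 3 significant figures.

15.3 L

n(Fe2O3) = 489 / 159.69 = 3.062 mol
n(H2) = PV/RT = (2040 × 98.0) / (62.36 × 869) = 3.689 mol
For 3.062 mol Fe2O3, stoichiometry requires (3/1) × 3.062 = 9.186 mol H2; 3.689 mol is available, so H2 is limiting.
n(H2O) = (3/3) × 3.689 = 3.689 mol
V(H2O) = nRT/P = 3.689 × 62.36 × 555.15 / 8340 = 15.31 L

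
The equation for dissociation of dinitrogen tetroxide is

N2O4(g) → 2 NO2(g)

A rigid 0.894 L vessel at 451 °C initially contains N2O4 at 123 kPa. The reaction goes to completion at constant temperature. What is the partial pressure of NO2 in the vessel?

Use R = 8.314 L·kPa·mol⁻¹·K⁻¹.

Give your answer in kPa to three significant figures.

246 kPa

n(N2O4)₀ = PV/RT = (123 × 0.894) / (8.314 × 724.15) = 0.01826 mol
n(NO2) = (2/1) × 0.01826 = 0.03652 mol
P(NO2) = nRT/V = 0.03652 × 8.314 × 724.15 / 0.894 = 245.9 kPa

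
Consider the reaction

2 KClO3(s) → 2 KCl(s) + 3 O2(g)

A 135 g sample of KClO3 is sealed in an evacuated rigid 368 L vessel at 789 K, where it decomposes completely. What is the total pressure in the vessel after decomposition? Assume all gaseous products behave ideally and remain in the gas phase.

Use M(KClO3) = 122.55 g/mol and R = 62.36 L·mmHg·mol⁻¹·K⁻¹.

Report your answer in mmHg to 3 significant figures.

n(KClO3) = 135 / 122.55 = 1.102 mol
n(gas produced) = (3/2) × 1.102 = 1.653 mol
P = nRT/V = 1.653 × 62.36 × 789 / 368 = 221.0 mmHg

221 mmHg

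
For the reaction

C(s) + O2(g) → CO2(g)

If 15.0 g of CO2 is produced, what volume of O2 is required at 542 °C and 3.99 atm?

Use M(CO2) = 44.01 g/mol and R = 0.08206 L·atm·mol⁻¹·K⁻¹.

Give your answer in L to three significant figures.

5.71 L

n(CO2) = 15.00 / 44.01 = 0.3408 mol
n(O2) = (1/1) × 0.3408 = 0.3408 mol
V = nRT/P = 0.3408 × 0.08206 × 815.15 / 3.99 = 5.713 L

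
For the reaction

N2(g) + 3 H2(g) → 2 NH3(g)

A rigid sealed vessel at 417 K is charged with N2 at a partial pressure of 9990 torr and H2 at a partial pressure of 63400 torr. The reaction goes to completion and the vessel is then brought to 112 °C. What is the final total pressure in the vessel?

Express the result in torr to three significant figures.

At constant V, partial pressures at 417 K are proportional to moles, so apply stoichiometry directly to pressures.
P(H2) required for 9990 torr of N2 = (3/1) × 9990 = 29970 torr; available 63400 torr, so N2 is limiting.
P(H2) remaining = 63400 − (3/1) × 9990 = 33430 torr
P(gaseous products) = (2)/1 × 9990 = 19980 torr
P_total at 417 K = 33430 + 19980 = 53410 torr
Scaling to 112 °C: P = 53410 × 385.15/417 = 49330 torr

49300 torr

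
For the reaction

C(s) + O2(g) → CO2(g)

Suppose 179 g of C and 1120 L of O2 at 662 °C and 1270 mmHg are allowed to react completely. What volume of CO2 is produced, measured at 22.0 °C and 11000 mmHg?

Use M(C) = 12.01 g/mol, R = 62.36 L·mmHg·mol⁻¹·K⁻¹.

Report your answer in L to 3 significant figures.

n(C) = 179 / 12.01 = 14.90 mol
n(O2) = PV/RT = (1270 × 1120) / (62.36 × 935.15) = 24.39 mol
For 14.90 mol C, stoichiometry requires (1/1) × 14.90 = 14.90 mol O2; 24.39 mol is available, so C is limiting.
n(CO2) = (1/1) × 14.90 = 14.90 mol
V(CO2) = nRT/P = 14.90 × 62.36 × 295.15 / 11000 = 24.93 L

24.9 L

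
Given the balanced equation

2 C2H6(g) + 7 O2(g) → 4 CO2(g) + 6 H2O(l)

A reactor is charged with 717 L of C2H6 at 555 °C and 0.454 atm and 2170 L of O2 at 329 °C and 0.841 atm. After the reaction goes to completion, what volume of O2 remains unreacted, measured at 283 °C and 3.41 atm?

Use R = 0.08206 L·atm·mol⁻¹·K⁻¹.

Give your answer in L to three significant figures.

270 L

n(C2H6) = PV/RT = (0.454 × 717) / (0.08206 × 828.15) = 4.790 mol
n(O2) = PV/RT = (0.841 × 2170) / (0.08206 × 602.15) = 36.93 mol
For 4.790 mol C2H6, stoichiometry requires (7/2) × 4.790 = 16.77 mol O2; 36.93 mol is available, so C2H6 is limiting.
n(O2) consumed = (7/2) × 4.790 = 16.77 mol; remaining = 36.93 − 16.77 = 20.16 mol
V(O2) = nRT/P = 20.16 × 0.08206 × 556.15 / 3.41 = 269.8 L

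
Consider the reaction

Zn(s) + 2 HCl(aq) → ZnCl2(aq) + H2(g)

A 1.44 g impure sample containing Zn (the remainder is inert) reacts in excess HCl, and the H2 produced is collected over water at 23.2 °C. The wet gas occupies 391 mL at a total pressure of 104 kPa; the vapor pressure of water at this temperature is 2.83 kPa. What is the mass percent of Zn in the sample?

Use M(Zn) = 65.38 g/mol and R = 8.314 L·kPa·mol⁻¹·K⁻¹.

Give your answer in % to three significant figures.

P(H2) = 104 − 2.83 = 101.2 kPa
n(H2) = PV/RT = (101.2 × 0.3910) / (8.314 × 296.35) = 0.01606 mol
n(Zn) = (1/1) × 0.01606 = 0.01606 mol
m(Zn) = 0.01606 × 65.38 = 1.050 g
%Zn = 1.050 / 1.44 × 100 = 72.92%

72.9 %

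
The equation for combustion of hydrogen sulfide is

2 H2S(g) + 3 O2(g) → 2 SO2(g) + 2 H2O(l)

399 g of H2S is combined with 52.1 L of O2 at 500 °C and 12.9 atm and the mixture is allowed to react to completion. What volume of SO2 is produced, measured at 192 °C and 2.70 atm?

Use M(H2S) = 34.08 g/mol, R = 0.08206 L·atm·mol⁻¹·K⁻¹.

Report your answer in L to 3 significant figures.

99.8 L

n(H2S) = 399 / 34.08 = 11.71 mol
n(O2) = PV/RT = (12.9 × 52.1) / (0.08206 × 773.15) = 10.59 mol
For 11.71 mol H2S, stoichiometry requires (3/2) × 11.71 = 17.57 mol O2; 10.59 mol is available, so O2 is limiting.
n(SO2) = (2/3) × 10.59 = 7.060 mol
V(SO2) = nRT/P = 7.060 × 0.08206 × 465.15 / 2.70 = 99.81 L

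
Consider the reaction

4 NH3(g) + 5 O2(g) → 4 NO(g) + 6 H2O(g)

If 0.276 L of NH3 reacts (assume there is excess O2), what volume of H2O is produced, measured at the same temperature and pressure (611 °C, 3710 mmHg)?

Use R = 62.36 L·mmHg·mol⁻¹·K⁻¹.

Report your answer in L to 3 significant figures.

0.414 L

At constant T and P, gas volumes are in the mole ratio: V(H2O) = (6/4) × 0.276 = 0.4140 L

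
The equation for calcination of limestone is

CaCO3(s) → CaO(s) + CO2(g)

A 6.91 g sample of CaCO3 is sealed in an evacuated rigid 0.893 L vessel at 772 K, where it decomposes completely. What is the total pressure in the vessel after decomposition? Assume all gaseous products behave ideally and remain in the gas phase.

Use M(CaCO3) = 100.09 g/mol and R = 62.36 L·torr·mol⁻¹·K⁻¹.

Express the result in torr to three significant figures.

3720 torr

n(CaCO3) = 6.91 / 100.09 = 0.06904 mol
n(gas produced) = (1/1) × 0.06904 = 0.06904 mol
P = nRT/V = 0.06904 × 62.36 × 772 / 0.893 = 3722 torr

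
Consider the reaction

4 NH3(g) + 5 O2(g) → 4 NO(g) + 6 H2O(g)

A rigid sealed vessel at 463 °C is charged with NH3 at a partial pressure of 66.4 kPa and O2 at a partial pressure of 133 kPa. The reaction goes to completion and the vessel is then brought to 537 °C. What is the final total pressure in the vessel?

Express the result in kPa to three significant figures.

Because the vessel is rigid and T is held at 463 °C, work the stoichiometry in partial pressures (P_i = n_iRT/V).
P(O2) required for 66.4 kPa of NH3 = (5/4) × 66.4 = 83.00 kPa; available 133 kPa, so NH3 is limiting.
P(O2) remaining = 133 − (5/4) × 66.4 = 50.00 kPa
P(gaseous products) = (4+6)/4 × 66.4 = 166.0 kPa
P_total at 463 °C = 50.00 + 166.0 = 216.0 kPa
Scaling to 537 °C: P = 216.0 × 810.15/736.15 = 237.7 kPa

238 kPa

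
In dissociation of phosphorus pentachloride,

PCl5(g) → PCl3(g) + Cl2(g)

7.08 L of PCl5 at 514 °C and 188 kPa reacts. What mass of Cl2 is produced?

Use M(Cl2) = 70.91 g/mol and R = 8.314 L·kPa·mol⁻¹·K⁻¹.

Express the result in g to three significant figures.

n(PCl5) = PV/RT = (188 × 7.08) / (8.314 × 787.15) = 0.2034 mol
n(Cl2) = (1/1) × 0.2034 = 0.2034 mol
m(Cl2) = 0.2034 × 70.91 = 14.42 g

14.4 g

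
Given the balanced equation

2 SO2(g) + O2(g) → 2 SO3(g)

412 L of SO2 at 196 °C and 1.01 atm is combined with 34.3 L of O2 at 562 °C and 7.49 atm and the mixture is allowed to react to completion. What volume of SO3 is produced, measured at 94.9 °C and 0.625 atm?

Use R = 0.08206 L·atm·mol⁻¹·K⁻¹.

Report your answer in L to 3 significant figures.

362 L

n(SO2) = PV/RT = (1.01 × 412) / (0.08206 × 469.15) = 10.81 mol
n(O2) = PV/RT = (7.49 × 34.3) / (0.08206 × 835.15) = 3.749 mol
For 10.81 mol SO2, stoichiometry requires (1/2) × 10.81 = 5.405 mol O2; 3.749 mol is available, so O2 is limiting.
n(SO3) = (2/1) × 3.749 = 7.498 mol
V(SO3) = nRT/P = 7.498 × 0.08206 × 368.05 / 0.625 = 362.3 L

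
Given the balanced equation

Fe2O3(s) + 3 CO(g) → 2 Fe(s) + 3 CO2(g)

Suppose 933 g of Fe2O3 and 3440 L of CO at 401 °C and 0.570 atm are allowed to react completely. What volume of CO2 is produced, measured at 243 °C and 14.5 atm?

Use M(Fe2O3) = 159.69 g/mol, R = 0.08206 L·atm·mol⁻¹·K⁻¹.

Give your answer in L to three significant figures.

n(Fe2O3) = 933 / 159.69 = 5.843 mol
n(CO) = PV/RT = (0.570 × 3440) / (0.08206 × 674.15) = 35.44 mol
For 5.843 mol Fe2O3, stoichiometry requires (3/1) × 5.843 = 17.53 mol CO; 35.44 mol is available, so Fe2O3 is limiting.
n(CO2) = (3/1) × 5.843 = 17.53 mol
V(CO2) = nRT/P = 17.53 × 0.08206 × 516.15 / 14.5 = 51.21 L

51.2 L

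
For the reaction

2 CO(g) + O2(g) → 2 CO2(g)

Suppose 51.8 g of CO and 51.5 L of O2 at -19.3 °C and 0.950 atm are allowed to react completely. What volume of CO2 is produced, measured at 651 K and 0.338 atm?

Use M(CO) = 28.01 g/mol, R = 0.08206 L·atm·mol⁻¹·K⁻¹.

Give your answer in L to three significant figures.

n(CO) = 51.8 / 28.01 = 1.849 mol
n(O2) = PV/RT = (0.950 × 51.5) / (0.08206 × 253.85) = 2.349 mol
For 1.849 mol CO, stoichiometry requires (1/2) × 1.849 = 0.9245 mol O2; 2.349 mol is available, so CO is limiting.
n(CO2) = (2/2) × 1.849 = 1.849 mol
V(CO2) = nRT/P = 1.849 × 0.08206 × 651 / 0.338 = 292.2 L

292 L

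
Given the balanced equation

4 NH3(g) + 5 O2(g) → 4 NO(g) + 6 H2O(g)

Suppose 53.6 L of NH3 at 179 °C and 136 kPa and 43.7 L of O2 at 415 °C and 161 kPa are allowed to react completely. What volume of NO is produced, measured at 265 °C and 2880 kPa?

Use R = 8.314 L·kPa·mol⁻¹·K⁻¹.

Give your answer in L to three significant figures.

1.53 L

n(NH3) = PV/RT = (136 × 53.6) / (8.314 × 452.15) = 1.939 mol
n(O2) = PV/RT = (161 × 43.7) / (8.314 × 688.15) = 1.230 mol
For 1.939 mol NH3, stoichiometry requires (5/4) × 1.939 = 2.424 mol O2; 1.230 mol is available, so O2 is limiting.
n(NO) = (4/5) × 1.230 = 0.9840 mol
V(NO) = nRT/P = 0.9840 × 8.314 × 538.15 / 2880 = 1.529 L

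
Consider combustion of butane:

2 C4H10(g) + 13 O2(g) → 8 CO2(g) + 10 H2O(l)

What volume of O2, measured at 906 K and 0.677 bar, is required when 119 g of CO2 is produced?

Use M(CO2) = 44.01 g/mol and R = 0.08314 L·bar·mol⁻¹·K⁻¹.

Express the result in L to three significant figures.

n(CO2) = 119.0 / 44.01 = 2.704 mol
n(O2) = (13/8) × 2.704 = 4.394 mol
V = nRT/P = 4.394 × 0.08314 × 906 / 0.677 = 488.9 L

489 L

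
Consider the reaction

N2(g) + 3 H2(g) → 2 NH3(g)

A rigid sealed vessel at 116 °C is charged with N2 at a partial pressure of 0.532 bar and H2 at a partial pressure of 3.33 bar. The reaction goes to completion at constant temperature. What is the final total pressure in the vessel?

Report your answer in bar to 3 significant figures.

At constant V, partial pressures at 116 °C are proportional to moles, so apply stoichiometry directly to pressures.
P(H2) required for 0.532 bar of N2 = (3/1) × 0.532 = 1.596 bar; available 3.33 bar, so N2 is limiting.
P(H2) remaining = 3.33 − (3/1) × 0.532 = 1.734 bar
P(gaseous products) = (2)/1 × 0.532 = 1.064 bar
P_total at 116 °C = 1.734 + 1.064 = 2.798 bar

2.80 bar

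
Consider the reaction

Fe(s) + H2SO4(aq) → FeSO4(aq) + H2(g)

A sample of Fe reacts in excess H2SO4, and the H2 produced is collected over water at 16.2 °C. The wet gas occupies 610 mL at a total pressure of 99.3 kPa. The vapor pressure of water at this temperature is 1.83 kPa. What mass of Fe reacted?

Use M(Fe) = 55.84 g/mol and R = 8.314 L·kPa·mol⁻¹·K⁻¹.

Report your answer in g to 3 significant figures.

P(H2) = 99.3 − 1.83 = 97.47 kPa
n(H2) = PV/RT = (97.47 × 0.6100) / (8.314 × 289.35) = 0.02472 mol
n(Fe) = (1/1) × 0.02472 = 0.02472 mol
m(Fe) = 0.02472 × 55.84 = 1.380 g

1.38 g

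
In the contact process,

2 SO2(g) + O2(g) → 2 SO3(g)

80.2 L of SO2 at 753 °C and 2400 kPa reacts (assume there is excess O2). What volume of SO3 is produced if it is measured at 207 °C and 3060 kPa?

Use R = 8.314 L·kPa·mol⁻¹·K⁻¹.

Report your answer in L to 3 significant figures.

29.4 L

n(SO2) = PV/RT = (2400 × 80.2) / (8.314 × 1026.15) = 22.56 mol
n(SO3) = (2/2) × 22.56 = 22.56 mol
V = nRT/P = 22.56 × 8.314 × 480.15 / 3060 = 29.43 L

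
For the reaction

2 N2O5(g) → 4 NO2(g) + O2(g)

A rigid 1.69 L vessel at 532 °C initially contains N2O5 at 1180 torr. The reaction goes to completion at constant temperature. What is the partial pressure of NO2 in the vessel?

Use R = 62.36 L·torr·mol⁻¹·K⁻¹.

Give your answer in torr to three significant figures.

2360 torr

n(N2O5)₀ = PV/RT = (1180 × 1.69) / (62.36 × 805.15) = 0.03972 mol
n(NO2) = (4/2) × 0.03972 = 0.07944 mol
P(NO2) = nRT/V = 0.07944 × 62.36 × 805.15 / 1.69 = 2360 torr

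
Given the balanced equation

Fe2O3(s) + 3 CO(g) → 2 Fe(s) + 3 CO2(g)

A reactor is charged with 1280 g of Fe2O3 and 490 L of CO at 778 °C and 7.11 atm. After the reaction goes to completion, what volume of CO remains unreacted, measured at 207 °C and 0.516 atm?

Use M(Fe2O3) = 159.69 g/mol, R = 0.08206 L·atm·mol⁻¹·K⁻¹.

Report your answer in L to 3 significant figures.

n(Fe2O3) = 1280 / 159.69 = 8.016 mol
n(CO) = PV/RT = (7.11 × 490) / (0.08206 × 1051.15) = 40.39 mol
For 8.016 mol Fe2O3, stoichiometry requires (3/1) × 8.016 = 24.05 mol CO; 40.39 mol is available, so Fe2O3 is limiting.
n(CO) consumed = (3/1) × 8.016 = 24.05 mol; remaining = 40.39 − 24.05 = 16.34 mol
V(CO) = nRT/P = 16.34 × 0.08206 × 480.15 / 0.516 = 1248 L

1250 L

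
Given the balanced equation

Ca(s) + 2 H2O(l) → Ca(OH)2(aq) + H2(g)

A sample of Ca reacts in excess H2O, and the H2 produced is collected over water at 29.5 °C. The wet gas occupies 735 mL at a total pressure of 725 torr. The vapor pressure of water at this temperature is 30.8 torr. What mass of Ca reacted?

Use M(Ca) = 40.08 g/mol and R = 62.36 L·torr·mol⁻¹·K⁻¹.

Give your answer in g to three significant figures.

P(H2) = 725 − 30.8 = 694.2 torr
n(H2) = PV/RT = (694.2 × 0.7350) / (62.36 × 302.65) = 0.02703 mol
n(Ca) = (1/1) × 0.02703 = 0.02703 mol
m(Ca) = 0.02703 × 40.08 = 1.083 g

1.08 g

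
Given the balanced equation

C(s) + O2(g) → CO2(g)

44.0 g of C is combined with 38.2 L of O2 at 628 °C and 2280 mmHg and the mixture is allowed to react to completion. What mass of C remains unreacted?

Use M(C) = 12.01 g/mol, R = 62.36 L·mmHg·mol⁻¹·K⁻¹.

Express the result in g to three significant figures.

25.4 g

n(C) = 44.0 / 12.01 = 3.664 mol
n(O2) = PV/RT = (2280 × 38.2) / (62.36 × 901.15) = 1.550 mol
For 3.664 mol C, stoichiometry requires (1/1) × 3.664 = 3.664 mol O2; 1.550 mol is available, so O2 is limiting.
n(C) consumed = (1/1) × 1.550 = 1.550 mol; remaining = 3.664 − 1.550 = 2.114 mol
m(C) = 2.114 × 12.01 = 25.39 g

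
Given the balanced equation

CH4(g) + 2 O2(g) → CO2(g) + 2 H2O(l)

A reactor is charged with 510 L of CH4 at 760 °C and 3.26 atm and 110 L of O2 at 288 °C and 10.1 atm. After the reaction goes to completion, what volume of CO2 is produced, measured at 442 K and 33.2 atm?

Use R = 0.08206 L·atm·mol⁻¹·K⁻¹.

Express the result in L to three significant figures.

n(CH4) = PV/RT = (3.26 × 510) / (0.08206 × 1033.15) = 19.61 mol
n(O2) = PV/RT = (10.1 × 110) / (0.08206 × 561.15) = 24.13 mol
For 19.61 mol CH4, stoichiometry requires (2/1) × 19.61 = 39.22 mol O2; 24.13 mol is available, so O2 is limiting.
n(CO2) = (1/2) × 24.13 = 12.06 mol
V(CO2) = nRT/P = 12.06 × 0.08206 × 442 / 33.2 = 13.18 L

13.2 L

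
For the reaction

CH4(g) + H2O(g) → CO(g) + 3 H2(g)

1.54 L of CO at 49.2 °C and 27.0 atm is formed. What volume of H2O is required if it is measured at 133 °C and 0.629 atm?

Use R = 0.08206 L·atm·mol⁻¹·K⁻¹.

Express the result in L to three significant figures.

83.3 L

n(CO) = PV/RT = (27.0 × 1.54) / (0.08206 × 322.35) = 1.572 mol
n(H2O) = (1/1) × 1.572 = 1.572 mol
V = nRT/P = 1.572 × 0.08206 × 406.15 / 0.629 = 83.30 L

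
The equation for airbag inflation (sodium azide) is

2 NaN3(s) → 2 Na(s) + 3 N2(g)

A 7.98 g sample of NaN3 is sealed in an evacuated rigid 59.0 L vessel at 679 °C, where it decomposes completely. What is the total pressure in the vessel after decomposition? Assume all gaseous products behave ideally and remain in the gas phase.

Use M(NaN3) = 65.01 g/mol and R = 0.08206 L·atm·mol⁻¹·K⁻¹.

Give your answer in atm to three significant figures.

n(NaN3) = 7.98 / 65.01 = 0.1228 mol
n(gas produced) = (3/2) × 0.1228 = 0.1842 mol
P = nRT/V = 0.1842 × 0.08206 × 952.15 / 59.0 = 0.2439 atm

0.244 atm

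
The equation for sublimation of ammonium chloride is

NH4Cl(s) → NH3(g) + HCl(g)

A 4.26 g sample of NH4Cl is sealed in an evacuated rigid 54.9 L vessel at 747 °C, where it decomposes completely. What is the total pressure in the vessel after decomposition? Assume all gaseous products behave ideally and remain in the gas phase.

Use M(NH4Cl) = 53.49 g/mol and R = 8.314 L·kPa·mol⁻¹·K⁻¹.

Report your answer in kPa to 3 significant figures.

24.6 kPa

n(NH4Cl) = 4.26 / 53.49 = 0.07964 mol
n(gas produced) = (2/1) × 0.07964 = 0.1593 mol
P = nRT/V = 0.1593 × 8.314 × 1020.15 / 54.9 = 24.61 kPa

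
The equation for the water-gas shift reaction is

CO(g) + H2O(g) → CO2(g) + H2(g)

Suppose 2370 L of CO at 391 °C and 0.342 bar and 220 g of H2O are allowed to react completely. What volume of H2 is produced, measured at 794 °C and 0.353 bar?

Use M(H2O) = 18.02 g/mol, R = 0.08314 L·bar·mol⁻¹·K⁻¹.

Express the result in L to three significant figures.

n(CO) = PV/RT = (0.342 × 2370) / (0.08314 × 664.15) = 14.68 mol
n(H2O) = 220 / 18.02 = 12.21 mol
For 14.68 mol CO, stoichiometry requires (1/1) × 14.68 = 14.68 mol H2O; 12.21 mol is available, so H2O is limiting.
n(H2) = (1/1) × 12.21 = 12.21 mol
V(H2) = nRT/P = 12.21 × 0.08314 × 1067.15 / 0.353 = 3069 L

3070 L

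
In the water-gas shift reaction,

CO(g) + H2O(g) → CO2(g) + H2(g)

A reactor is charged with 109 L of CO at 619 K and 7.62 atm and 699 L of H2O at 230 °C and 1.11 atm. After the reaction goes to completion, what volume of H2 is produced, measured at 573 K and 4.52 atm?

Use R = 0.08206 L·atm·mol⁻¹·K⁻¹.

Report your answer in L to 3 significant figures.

n(CO) = PV/RT = (7.62 × 109) / (0.08206 × 619) = 16.35 mol
n(H2O) = PV/RT = (1.11 × 699) / (0.08206 × 503.15) = 18.79 mol
For 16.35 mol CO, stoichiometry requires (1/1) × 16.35 = 16.35 mol H2O; 18.79 mol is available, so CO is limiting.
n(H2) = (1/1) × 16.35 = 16.35 mol
V(H2) = nRT/P = 16.35 × 0.08206 × 573 / 4.52 = 170.1 L

170 L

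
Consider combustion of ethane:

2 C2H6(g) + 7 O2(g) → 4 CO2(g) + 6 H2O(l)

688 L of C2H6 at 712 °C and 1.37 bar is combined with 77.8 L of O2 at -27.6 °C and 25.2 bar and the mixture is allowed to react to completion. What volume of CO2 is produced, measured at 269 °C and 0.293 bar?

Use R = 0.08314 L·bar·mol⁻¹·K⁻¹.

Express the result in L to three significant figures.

n(C2H6) = PV/RT = (1.37 × 688) / (0.08314 × 985.15) = 11.51 mol
n(O2) = PV/RT = (25.2 × 77.8) / (0.08314 × 245.55) = 96.04 mol
For 11.51 mol C2H6, stoichiometry requires (7/2) × 11.51 = 40.28 mol O2; 96.04 mol is available, so C2H6 is limiting.
n(CO2) = (4/2) × 11.51 = 23.02 mol
V(CO2) = nRT/P = 23.02 × 0.08314 × 542.15 / 0.293 = 3541 L

3540 L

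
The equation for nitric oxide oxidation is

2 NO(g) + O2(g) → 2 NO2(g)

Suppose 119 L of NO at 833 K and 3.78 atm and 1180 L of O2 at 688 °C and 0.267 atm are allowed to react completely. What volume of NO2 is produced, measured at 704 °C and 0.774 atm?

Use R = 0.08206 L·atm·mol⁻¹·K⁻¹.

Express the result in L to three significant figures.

682 L

n(NO) = PV/RT = (3.78 × 119) / (0.08206 × 833) = 6.581 mol
n(O2) = PV/RT = (0.267 × 1180) / (0.08206 × 961.15) = 3.995 mol
For 6.581 mol NO, stoichiometry requires (1/2) × 6.581 = 3.291 mol O2; 3.995 mol is available, so NO is limiting.
n(NO2) = (2/2) × 6.581 = 6.581 mol
V(NO2) = nRT/P = 6.581 × 0.08206 × 977.15 / 0.774 = 681.8 L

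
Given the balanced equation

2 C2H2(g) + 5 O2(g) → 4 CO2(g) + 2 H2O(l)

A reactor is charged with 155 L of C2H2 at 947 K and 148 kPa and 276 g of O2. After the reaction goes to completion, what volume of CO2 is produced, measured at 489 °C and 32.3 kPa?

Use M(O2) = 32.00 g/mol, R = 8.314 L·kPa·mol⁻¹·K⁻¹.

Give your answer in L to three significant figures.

1140 L

n(C2H2) = PV/RT = (148 × 155) / (8.314 × 947) = 2.914 mol
n(O2) = 276 / 32.00 = 8.625 mol
For 2.914 mol C2H2, stoichiometry requires (5/2) × 2.914 = 7.285 mol O2; 8.625 mol is available, so C2H2 is limiting.
n(CO2) = (4/2) × 2.914 = 5.828 mol
V(CO2) = nRT/P = 5.828 × 8.314 × 762.15 / 32.3 = 1143 L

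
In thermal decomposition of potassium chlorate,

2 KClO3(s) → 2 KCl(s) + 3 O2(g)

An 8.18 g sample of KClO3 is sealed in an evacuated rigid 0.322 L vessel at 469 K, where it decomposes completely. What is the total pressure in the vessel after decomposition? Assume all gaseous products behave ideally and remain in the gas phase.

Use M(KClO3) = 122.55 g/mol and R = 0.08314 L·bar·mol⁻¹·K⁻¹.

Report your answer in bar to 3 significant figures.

12.1 bar

n(KClO3) = 8.18 / 122.55 = 0.06675 mol
n(gas produced) = (3/2) × 0.06675 = 0.1001 mol
P = nRT/V = 0.1001 × 0.08314 × 469 / 0.322 = 12.12 bar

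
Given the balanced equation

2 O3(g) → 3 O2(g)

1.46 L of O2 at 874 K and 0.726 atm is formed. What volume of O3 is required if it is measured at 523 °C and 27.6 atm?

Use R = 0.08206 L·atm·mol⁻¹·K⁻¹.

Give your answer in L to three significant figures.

n(O2) = PV/RT = (0.726 × 1.46) / (0.08206 × 874) = 0.01478 mol
n(O3) = (2/3) × 0.01478 = 0.009853 mol
V = nRT/P = 0.009853 × 0.08206 × 796.15 / 27.6 = 0.02332 L

0.0233 L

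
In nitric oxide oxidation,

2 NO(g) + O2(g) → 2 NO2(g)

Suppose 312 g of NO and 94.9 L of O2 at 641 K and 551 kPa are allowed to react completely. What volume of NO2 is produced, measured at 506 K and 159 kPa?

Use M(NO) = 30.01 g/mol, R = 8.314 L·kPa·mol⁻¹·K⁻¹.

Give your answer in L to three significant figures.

275 L

n(NO) = 312 / 30.01 = 10.40 mol
n(O2) = PV/RT = (551 × 94.9) / (8.314 × 641) = 9.812 mol
For 10.40 mol NO, stoichiometry requires (1/2) × 10.40 = 5.200 mol O2; 9.812 mol is available, so NO is limiting.
n(NO2) = (2/2) × 10.40 = 10.40 mol
V(NO2) = nRT/P = 10.40 × 8.314 × 506 / 159 = 275.2 L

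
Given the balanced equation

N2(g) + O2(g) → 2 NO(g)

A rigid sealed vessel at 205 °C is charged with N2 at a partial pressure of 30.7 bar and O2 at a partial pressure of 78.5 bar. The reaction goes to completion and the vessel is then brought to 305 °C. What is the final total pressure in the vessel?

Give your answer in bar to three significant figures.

132 bar

At constant V, partial pressures at 205 °C are proportional to moles, so apply stoichiometry directly to pressures.
P(O2) required for 30.7 bar of N2 = (1/1) × 30.7 = 30.70 bar; available 78.5 bar, so N2 is limiting.
P(O2) remaining = 78.5 − (1/1) × 30.7 = 47.80 bar
P(gaseous products) = (2)/1 × 30.7 = 61.40 bar
P_total at 205 °C = 47.80 + 61.40 = 109.2 bar
Scaling to 305 °C: P = 109.2 × 578.15/478.15 = 132.0 bar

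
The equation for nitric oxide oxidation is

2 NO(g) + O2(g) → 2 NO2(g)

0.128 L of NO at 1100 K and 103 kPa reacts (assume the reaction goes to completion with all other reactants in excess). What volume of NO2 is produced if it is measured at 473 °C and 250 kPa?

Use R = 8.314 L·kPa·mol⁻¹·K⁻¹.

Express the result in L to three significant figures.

0.0358 L

n(NO) = PV/RT = (103 × 0.128) / (8.314 × 1100) = 0.001442 mol
n(NO2) = (2/2) × 0.001442 = 0.001442 mol
V = nRT/P = 0.001442 × 8.314 × 746.15 / 250 = 0.03578 L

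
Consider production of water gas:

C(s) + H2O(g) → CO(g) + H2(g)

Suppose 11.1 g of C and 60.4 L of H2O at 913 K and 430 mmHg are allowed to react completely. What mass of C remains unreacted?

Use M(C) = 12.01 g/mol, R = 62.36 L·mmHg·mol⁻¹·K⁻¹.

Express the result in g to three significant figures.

5.62 g

n(C) = 11.1 / 12.01 = 0.9242 mol
n(H2O) = PV/RT = (430 × 60.4) / (62.36 × 913) = 0.4562 mol
For 0.9242 mol C, stoichiometry requires (1/1) × 0.9242 = 0.9242 mol H2O; 0.4562 mol is available, so H2O is limiting.
n(C) consumed = (1/1) × 0.4562 = 0.4562 mol; remaining = 0.9242 − 0.4562 = 0.4680 mol
m(C) = 0.4680 × 12.01 = 5.621 g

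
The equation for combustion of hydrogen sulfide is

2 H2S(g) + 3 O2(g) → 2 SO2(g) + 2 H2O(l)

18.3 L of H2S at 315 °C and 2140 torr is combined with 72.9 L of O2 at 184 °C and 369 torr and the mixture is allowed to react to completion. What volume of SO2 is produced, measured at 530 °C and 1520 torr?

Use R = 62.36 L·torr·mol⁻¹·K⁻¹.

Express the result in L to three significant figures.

n(H2S) = PV/RT = (2140 × 18.3) / (62.36 × 588.15) = 1.068 mol
n(O2) = PV/RT = (369 × 72.9) / (62.36 × 457.15) = 0.9436 mol
For 1.068 mol H2S, stoichiometry requires (3/2) × 1.068 = 1.602 mol O2; 0.9436 mol is available, so O2 is limiting.
n(SO2) = (2/3) × 0.9436 = 0.6291 mol
V(SO2) = nRT/P = 0.6291 × 62.36 × 803.15 / 1520 = 20.73 L

20.7 L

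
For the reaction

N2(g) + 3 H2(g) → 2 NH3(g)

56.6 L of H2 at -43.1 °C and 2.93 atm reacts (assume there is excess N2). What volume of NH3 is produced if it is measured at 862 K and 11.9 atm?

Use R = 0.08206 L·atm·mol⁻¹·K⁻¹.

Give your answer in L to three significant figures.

n(H2) = PV/RT = (2.93 × 56.6) / (0.08206 × 230.05) = 8.785 mol
n(NH3) = (2/3) × 8.785 = 5.857 mol
V = nRT/P = 5.857 × 0.08206 × 862 / 11.9 = 34.82 L

34.8 L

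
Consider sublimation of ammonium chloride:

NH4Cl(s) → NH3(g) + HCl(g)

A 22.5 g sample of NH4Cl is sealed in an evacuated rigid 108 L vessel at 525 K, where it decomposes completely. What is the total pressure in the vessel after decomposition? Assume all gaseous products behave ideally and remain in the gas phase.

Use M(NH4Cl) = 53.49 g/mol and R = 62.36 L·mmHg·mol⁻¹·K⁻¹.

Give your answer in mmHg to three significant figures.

n(NH4Cl) = 22.5 / 53.49 = 0.4206 mol
n(gas produced) = (2/1) × 0.4206 = 0.8412 mol
P = nRT/V = 0.8412 × 62.36 × 525 / 108 = 255.0 mmHg

255 mmHg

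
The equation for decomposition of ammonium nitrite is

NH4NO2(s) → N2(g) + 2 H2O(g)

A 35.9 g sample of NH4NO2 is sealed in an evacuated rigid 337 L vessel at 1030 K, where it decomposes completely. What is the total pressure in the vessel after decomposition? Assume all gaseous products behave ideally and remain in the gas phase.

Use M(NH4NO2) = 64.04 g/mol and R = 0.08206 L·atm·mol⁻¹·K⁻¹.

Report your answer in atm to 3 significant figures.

n(NH4NO2) = 35.9 / 64.04 = 0.5606 mol
n(gas produced) = (3/1) × 0.5606 = 1.682 mol
P = nRT/V = 1.682 × 0.08206 × 1030 / 337 = 0.4219 atm

0.422 atm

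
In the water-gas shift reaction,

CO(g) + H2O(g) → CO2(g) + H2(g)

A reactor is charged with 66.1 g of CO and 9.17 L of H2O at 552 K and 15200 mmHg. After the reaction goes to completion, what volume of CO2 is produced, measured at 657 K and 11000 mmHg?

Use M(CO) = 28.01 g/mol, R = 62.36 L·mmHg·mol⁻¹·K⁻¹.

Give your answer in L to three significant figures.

n(CO) = 66.1 / 28.01 = 2.360 mol
n(H2O) = PV/RT = (15200 × 9.17) / (62.36 × 552) = 4.049 mol
For 2.360 mol CO, stoichiometry requires (1/1) × 2.360 = 2.360 mol H2O; 4.049 mol is available, so CO is limiting.
n(CO2) = (1/1) × 2.360 = 2.360 mol
V(CO2) = nRT/P = 2.360 × 62.36 × 657 / 11000 = 8.790 L

8.79 L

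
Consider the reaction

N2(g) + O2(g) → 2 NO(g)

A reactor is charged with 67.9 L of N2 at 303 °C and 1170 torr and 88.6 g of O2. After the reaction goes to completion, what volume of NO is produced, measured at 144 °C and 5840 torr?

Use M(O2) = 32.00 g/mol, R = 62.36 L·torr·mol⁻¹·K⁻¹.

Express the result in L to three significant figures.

n(N2) = PV/RT = (1170 × 67.9) / (62.36 × 576.15) = 2.211 mol
n(O2) = 88.6 / 32.00 = 2.769 mol
For 2.211 mol N2, stoichiometry requires (1/1) × 2.211 = 2.211 mol O2; 2.769 mol is available, so N2 is limiting.
n(NO) = (2/1) × 2.211 = 4.422 mol
V(NO) = nRT/P = 4.422 × 62.36 × 417.15 / 5840 = 19.70 L

19.7 L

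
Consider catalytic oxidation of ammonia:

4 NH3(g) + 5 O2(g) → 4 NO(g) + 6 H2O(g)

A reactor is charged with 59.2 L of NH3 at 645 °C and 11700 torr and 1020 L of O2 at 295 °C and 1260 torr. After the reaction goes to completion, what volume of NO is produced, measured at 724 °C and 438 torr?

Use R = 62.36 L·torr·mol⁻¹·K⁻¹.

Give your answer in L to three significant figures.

1720 L

n(NH3) = PV/RT = (11700 × 59.2) / (62.36 × 918.15) = 12.10 mol
n(O2) = PV/RT = (1260 × 1020) / (62.36 × 568.15) = 36.27 mol
For 12.10 mol NH3, stoichiometry requires (5/4) × 12.10 = 15.12 mol O2; 36.27 mol is available, so NH3 is limiting.
n(NO) = (4/4) × 12.10 = 12.10 mol
V(NO) = nRT/P = 12.10 × 62.36 × 997.15 / 438 = 1718 L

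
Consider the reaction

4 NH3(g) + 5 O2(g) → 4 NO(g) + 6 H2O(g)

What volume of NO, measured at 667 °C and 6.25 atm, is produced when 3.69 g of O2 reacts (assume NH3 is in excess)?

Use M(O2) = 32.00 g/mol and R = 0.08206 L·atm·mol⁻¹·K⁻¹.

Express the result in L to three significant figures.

n(O2) = 3.690 / 32.00 = 0.1153 mol
n(NO) = (4/5) × 0.1153 = 0.09224 mol
V = nRT/P = 0.09224 × 0.08206 × 940.15 / 6.25 = 1.139 L

1.14 L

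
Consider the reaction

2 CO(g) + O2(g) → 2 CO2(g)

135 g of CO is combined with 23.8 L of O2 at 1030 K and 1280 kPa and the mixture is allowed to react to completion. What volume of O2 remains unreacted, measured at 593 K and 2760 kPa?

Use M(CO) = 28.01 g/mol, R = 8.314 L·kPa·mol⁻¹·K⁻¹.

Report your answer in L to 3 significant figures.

2.05 L

n(CO) = 135 / 28.01 = 4.820 mol
n(O2) = PV/RT = (1280 × 23.8) / (8.314 × 1030) = 3.557 mol
For 4.820 mol CO, stoichiometry requires (1/2) × 4.820 = 2.410 mol O2; 3.557 mol is available, so CO is limiting.
n(O2) consumed = (1/2) × 4.820 = 2.410 mol; remaining = 3.557 − 2.410 = 1.147 mol
V(O2) = nRT/P = 1.147 × 8.314 × 593 / 2760 = 2.049 L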